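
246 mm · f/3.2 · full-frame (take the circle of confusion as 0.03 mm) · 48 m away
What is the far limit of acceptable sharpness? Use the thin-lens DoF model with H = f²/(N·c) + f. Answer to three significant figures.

51.9 m

Hyperfocal distance H = f²/(N·c) + f = 246²/(3.2 × 0.03) + 246 = 60516/0.096 + 246 ≈ 630621.0 mm ≈ 630.6 m.
Far limit Df = s·(H − f)/(H − s) = 48000 × (630621.0 − 246) / (630621.0 − 48000) = 48000 × 630375.0 / 582621.0 ≈ 51934 mm ≈ 51.9 m.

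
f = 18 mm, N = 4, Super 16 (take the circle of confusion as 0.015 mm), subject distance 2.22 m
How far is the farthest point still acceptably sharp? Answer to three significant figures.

3.75 m

Hyperfocal distance H = f²/(N·c) + f = 18²/(4 × 0.015) + 18 = 324/0.06 + 18 ≈ 5418.0 mm ≈ 5.418 m.
Far limit Df = s·(H − f)/(H − s) = 2220 × (5418.0 − 18) / (5418.0 − 2220) = 2220 × 5400.0 / 3198.0 ≈ 3748.6 mm ≈ 3.75 m.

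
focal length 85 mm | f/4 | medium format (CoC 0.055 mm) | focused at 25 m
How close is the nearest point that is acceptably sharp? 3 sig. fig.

14.2 m

Hyperfocal distance H = f²/(N·c) + f = 85²/(4 × 0.055) + 85 = 7225/0.22 + 85 ≈ 32925.9 mm ≈ 32.93 m.
Near limit Dn = s·(H − f)/(H + s − 2f) = 25000 × (32925.9 − 85) / (32925.9 + 25000 − 2 × 85) = 25000 × 32840.9 / 57755.9 ≈ 14215 mm ≈ 14.2 m.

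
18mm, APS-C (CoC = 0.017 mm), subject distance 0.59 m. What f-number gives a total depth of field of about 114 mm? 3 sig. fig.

f/3.19

Write h = H − f = f²/(N·c). The thin-lens limits are Dn = s·h/(h + (s−f)) and Df = s·h/(h − (s−f)), so DoF = Df − Dn = 2·s·(s−f)·h / (h² − (s−f)²).
That is a quadratic in h: DoF·h² − 2·s·(s−f)·h − DoF·(s−f)² = 0 ⇒ h = (s−f)·(s + √(s² + DoF²)) / DoF = 572 × (590 + √(590² + 114²)) / 114 = 572 × (590 + 600.913) / 114 ≈ 5975.5 mm.
Then N = f²/(c·h) = 18² / (0.017 × 5975.5) = 324 / 101.58 ≈ 3.19.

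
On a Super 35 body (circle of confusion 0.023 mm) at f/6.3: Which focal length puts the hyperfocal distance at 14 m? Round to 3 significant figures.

From H = f²/(N·c) + f, with f ≪ H: f ≈ √(H·N·c) = √(14000 × 6.3 × 0.023) = √2028.6 ≈ 45.04 mm.
The +f correction barely moves this — solving exactly, f² + N·c·f − N·c·H = 0 ⇒ f = (−N·c + √((N·c)² + 4·N·c·H))/2 = (−0.1449 + √8114.4)/2 ≈ 44.968 mm, so f ≈ 45.0 mm.

45.0 mm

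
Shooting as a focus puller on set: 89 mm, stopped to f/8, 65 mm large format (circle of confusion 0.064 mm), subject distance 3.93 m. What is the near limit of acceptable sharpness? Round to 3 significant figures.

Hyperfocal distance H = f²/(N·c) + f = 89²/(8 × 0.064) + 89 = 7921/0.512 + 89 ≈ 15559.7 mm ≈ 15.56 m.
Near limit Dn = s·(H − f)/(H + s − 2f) = 3930 × (15559.7 − 89) / (15559.7 + 3930 − 2 × 89) = 3930 × 15470.7 / 19311.7 ≈ 3148.3 mm ≈ 3.15 m.

3.15 m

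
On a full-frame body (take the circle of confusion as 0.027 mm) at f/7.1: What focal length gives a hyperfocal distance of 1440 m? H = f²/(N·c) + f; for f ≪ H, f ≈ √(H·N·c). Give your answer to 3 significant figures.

From H = f²/(N·c) + f, with f ≪ H: f ≈ √(H·N·c) = √(1440000 × 7.1 × 0.027) = √276048 ≈ 525.4 mm.
The +f correction barely moves this — solving exactly, f² + N·c·f − N·c·H = 0 ⇒ f = (−N·c + √((N·c)² + 4·N·c·H))/2 = (−0.1917 + √1104192)/2 ≈ 525.31 mm, so f ≈ 525 mm.

525 mm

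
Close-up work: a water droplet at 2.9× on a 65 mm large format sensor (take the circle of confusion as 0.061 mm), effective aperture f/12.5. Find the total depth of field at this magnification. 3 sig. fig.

0.181 mm

At magnification m, DoF ≈ 2·N_eff·c/m² = 2 × 12.5 × 0.061 / 2.9² = 1.525 / 8.41 ≈ 0.181 mm.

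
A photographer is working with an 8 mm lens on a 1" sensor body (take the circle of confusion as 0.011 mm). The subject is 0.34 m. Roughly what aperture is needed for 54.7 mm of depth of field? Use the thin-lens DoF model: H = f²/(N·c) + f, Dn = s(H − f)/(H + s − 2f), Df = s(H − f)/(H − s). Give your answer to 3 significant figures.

Write h = H − f = f²/(N·c). The thin-lens limits are Dn = s·h/(h + (s−f)) and Df = s·h/(h − (s−f)), so DoF = Df − Dn = 2·s·(s−f)·h / (h² − (s−f)²).
That is a quadratic in h: DoF·h² − 2·s·(s−f)·h − DoF·(s−f)² = 0 ⇒ h = (s−f)·(s + √(s² + DoF²)) / DoF = 332 × (340 + √(340² + 54.7²)) / 54.7 = 332 × (340 + 344.372) / 54.7 ≈ 4153.8 mm.
Then N = f²/(c·h) = 8² / (0.011 × 4153.8) = 64 / 45.692 ≈ 1.40.

f/1.40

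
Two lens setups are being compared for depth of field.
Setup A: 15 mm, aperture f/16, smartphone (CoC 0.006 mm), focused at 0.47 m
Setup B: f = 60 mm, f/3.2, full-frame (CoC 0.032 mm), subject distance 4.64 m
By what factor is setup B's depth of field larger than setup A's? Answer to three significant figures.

6.49

Setup A: H = 15²/(16×0.006) + 15 ≈ 2358.8 mm; DoF = Df − Dn = 583.22 − 393.59 ≈ 189.63 mm.
Setup B: H = 60²/(3.2×0.032) + 60 ≈ 35216.2 mm; DoF = Df − Dn = 5335.0 − 4105.2 ≈ 1229.8 mm.
Ratio = 1229.8 / 189.63 ≈ 6.49.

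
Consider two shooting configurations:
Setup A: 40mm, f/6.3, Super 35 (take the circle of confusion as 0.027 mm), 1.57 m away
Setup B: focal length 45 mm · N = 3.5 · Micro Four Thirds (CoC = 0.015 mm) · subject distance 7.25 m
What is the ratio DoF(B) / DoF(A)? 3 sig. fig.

Setup A: H = 40²/(6.3×0.027) + 40 ≈ 9446.2 mm; DoF = Df − Dn = 1874.98 − 1350.35 ≈ 524.63 mm.
Setup B: H = 45²/(3.5×0.015) + 45 ≈ 38616.4 mm; DoF = Df − Dn = 8915.4 − 6108.9 ≈ 2806.5 mm.
Ratio = 2806.5 / 524.63 ≈ 5.35.

5.35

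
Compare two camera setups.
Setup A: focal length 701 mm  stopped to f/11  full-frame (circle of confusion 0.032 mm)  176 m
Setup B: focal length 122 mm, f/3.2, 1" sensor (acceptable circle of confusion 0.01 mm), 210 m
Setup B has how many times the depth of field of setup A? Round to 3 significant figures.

5.30

Setup A: H = 701²/(11×0.032) + 701 ≈ 1396726.6 mm; DoF = Df − Dn = 201274 − 156365 ≈ 44909 mm.
Setup B: H = 122²/(3.2×0.01) + 122 ≈ 465247.0 mm; DoF = Df − Dn = 382673 − 144705 ≈ 237968 mm.
Ratio = 237968 / 44909 ≈ 5.30.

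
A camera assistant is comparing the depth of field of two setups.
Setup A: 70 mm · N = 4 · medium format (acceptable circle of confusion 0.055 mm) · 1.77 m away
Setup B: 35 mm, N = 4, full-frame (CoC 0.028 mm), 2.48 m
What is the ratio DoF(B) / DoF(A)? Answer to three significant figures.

4.29

Setup A: H = 70²/(4×0.055) + 70 ≈ 22342.7 mm; DoF = Df − Dn = 1916.26 − 1644.48 ≈ 271.78 mm.
Setup B: H = 35²/(4×0.028) + 35 ≈ 10972.5 mm; DoF = Df − Dn = 3194.0 − 2026.9 ≈ 1167.1 mm.
Ratio = 1167.1 / 271.78 ≈ 4.29.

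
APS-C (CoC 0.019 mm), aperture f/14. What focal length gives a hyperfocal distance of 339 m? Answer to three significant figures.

From H = f²/(N·c) + f, with f ≪ H: f ≈ √(H·N·c) = √(339000 × 14 × 0.019) = √90174 ≈ 300.3 mm.
The +f correction barely moves this — solving exactly, f² + N·c·f − N·c·H = 0 ⇒ f = (−N·c + √((N·c)² + 4·N·c·H))/2 = (−0.266 + √360696)/2 ≈ 300.16 mm, so f ≈ 300 mm.

300 mm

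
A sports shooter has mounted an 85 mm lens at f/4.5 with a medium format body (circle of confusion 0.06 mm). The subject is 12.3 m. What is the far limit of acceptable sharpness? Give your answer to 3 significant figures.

Hyperfocal distance H = f²/(N·c) + f = 85²/(4.5 × 0.06) + 85 = 7225/0.27 + 85 ≈ 26844.3 mm ≈ 26.84 m.
Far limit Df = s·(H − f)/(H − s) = 12300 × (26844.3 − 85) / (26844.3 − 12300) = 12300 × 26759.3 / 14544.3 ≈ 22630 mm ≈ 22.6 m.

22.6 m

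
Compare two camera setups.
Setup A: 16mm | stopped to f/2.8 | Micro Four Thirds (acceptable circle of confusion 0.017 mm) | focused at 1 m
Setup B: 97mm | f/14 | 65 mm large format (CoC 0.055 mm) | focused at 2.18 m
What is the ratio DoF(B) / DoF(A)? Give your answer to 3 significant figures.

2.02

Setup A: H = 16²/(2.8×0.017) + 16 ≈ 5394.2 mm; DoF = Df − Dn = 1223.93 − 845.34 ≈ 378.59 mm.
Setup B: H = 97²/(14×0.055) + 97 ≈ 12316.5 mm; DoF = Df − Dn = 2627.98 − 1862.51 ≈ 765.47 mm.
Ratio = 765.47 / 378.59 ≈ 2.02.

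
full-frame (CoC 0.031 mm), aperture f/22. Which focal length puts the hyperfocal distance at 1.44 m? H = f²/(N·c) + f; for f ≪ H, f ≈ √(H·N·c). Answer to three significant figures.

From H = f²/(N·c) + f, with f ≪ H: f ≈ √(H·N·c) = √(1440 × 22 × 0.031) = √982.08 ≈ 31.34 mm.
Exact: f² + N·c·f − N·c·H = 0 ⇒ f = (−N·c + √((N·c)² + 4·N·c·H))/2 = (−0.682 + √3928.8)/2 ≈ 30.999 mm ≈ 31.0 mm.

31.0 mm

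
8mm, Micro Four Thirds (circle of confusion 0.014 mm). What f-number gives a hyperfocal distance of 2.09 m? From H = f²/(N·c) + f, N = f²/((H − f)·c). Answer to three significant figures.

Rearrange H = f²/(N·c) + f for N: N = f² / ((H − f)·c).
N = 8² / ((2090 − 8) × 0.014) = 64 / 29.15 ≈ 2.20.

f/2.20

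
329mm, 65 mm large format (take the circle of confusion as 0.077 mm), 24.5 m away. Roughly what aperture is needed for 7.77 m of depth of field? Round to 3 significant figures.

f/9

Write h = H − f = f²/(N·c). The thin-lens limits are Dn = s·h/(h + (s−f)) and Df = s·h/(h − (s−f)), so DoF = Df − Dn = 2·s·(s−f)·h / (h² − (s−f)²).
That is a quadratic in h: DoF·h² − 2·s·(s−f)·h − DoF·(s−f)² = 0 ⇒ h = (s−f)·(s + √(s² + DoF²)) / DoF = 24171 × (24500 + √(24500² + 7770²)) / 7770 = 24171 × (24500 + 25702.6) / 7770 ≈ 156171 mm.
Then N = f²/(c·h) = 329² / (0.077 × 156171) = 108241 / 12025 ≈ 9.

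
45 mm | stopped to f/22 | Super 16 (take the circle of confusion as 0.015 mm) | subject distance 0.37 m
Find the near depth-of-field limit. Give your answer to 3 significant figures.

Hyperfocal distance H = f²/(N·c) + f = 45²/(22 × 0.015) + 45 = 2025/0.33 + 45 ≈ 6181.4 mm ≈ 6.181 m.
Near limit Dn = s·(H − f)/(H + s − 2f) = 370 × (6181.4 − 45) / (6181.4 + 370 − 2 × 45) = 370 × 6136.4 / 6461.4 ≈ 351.39 mm.

351 mm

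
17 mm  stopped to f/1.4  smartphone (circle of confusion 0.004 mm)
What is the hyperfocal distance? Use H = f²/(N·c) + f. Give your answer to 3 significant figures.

Hyperfocal distance H = f²/(N·c) + f = 17²/(1.4 × 0.004) + 17 = 289/0.0056 + 17 ≈ 51624.1 mm ≈ 51.6 m.

51.6 m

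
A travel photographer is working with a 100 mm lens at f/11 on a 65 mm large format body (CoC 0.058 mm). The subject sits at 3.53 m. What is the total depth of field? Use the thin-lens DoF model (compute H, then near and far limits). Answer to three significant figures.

1.62 m

Hyperfocal distance H = f²/(N·c) + f = 100²/(11 × 0.058) + 100 = 10000/0.638 + 100 ≈ 15774.0 mm ≈ 15.77 m.
Near limit Dn = s·(H − f)/(H + s − 2f) = 3530 × (15774.0 − 100) / (15774.0 + 3530 − 2 × 100) = 3530 × 15674.0 / 19104.0 ≈ 2896.2 mm.
Far limit Df = s·(H − f)/(H − s) = 3530 × (15774.0 − 100) / (15774.0 − 3530) = 3530 × 15674.0 / 12244.0 ≈ 4518.9 mm.
Depth of field = Df − Dn = 4518.9 − 2896.2 ≈ 1622.7 mm ≈ 1.62 m.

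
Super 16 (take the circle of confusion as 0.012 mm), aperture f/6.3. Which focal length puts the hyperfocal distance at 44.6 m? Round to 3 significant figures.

From H = f²/(N·c) + f, with f ≪ H: f ≈ √(H·N·c) = √(44600 × 6.3 × 0.012) = √3371.8 ≈ 58.07 mm.
Exact: f² + N·c·f − N·c·H = 0 ⇒ f = (−N·c + √((N·c)² + 4·N·c·H))/2 = (−0.0756 + √13487)/2 ≈ 58.029 mm ≈ 58.0 mm.

58.0 mm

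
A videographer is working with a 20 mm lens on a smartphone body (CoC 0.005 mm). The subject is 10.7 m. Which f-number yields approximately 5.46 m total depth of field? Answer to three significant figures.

Write h = H − f = f²/(N·c). The thin-lens limits are Dn = s·h/(h + (s−f)) and Df = s·h/(h − (s−f)), so DoF = Df − Dn = 2·s·(s−f)·h / (h² − (s−f)²).
That is a quadratic in h: DoF·h² − 2·s·(s−f)·h − DoF·(s−f)² = 0 ⇒ h = (s−f)·(s + √(s² + DoF²)) / DoF = 10680 × (10700 + √(10700² + 5460²)) / 5460 = 10680 × (10700 + 12012.6) / 5460 ≈ 44427 mm.
Then N = f²/(c·h) = 20² / (0.005 × 44427) = 400 / 222.13 ≈ 1.80.

f/1.80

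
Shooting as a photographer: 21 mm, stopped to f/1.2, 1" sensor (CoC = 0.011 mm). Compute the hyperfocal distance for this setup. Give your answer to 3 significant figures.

33.4 m

Hyperfocal distance H = f²/(N·c) + f = 21²/(1.2 × 0.011) + 21 = 441/0.0132 + 21 ≈ 33430.1 mm ≈ 33.4 m.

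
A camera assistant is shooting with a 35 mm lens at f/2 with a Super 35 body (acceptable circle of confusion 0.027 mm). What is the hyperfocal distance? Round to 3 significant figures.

Hyperfocal distance H = f²/(N·c) + f = 35²/(2 × 0.027) + 35 = 1225/0.054 + 35 ≈ 22720.2 mm ≈ 22.7 m.

22.7 m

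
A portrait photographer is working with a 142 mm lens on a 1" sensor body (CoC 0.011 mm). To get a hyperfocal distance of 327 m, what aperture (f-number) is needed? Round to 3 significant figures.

Rearrange H = f²/(N·c) + f for N: N = f² / ((H − f)·c).
N = 142² / ((327000 − 142) × 0.011) = 20164 / 3595 ≈ 5.61.

f/5.61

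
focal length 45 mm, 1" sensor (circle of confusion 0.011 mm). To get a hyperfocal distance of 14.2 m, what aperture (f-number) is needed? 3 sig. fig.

Rearrange H = f²/(N·c) + f for N: N = f² / ((H − f)·c).
N = 45² / ((14200 − 45) × 0.011) = 2025 / 155.7 ≈ 13.

f/13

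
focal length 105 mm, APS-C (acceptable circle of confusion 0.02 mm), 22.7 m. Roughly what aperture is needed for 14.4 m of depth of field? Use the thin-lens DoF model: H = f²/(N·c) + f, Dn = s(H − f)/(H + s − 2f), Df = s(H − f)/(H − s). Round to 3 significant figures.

f/7.09

Write h = H − f = f²/(N·c). The thin-lens limits are Dn = s·h/(h + (s−f)) and Df = s·h/(h − (s−f)), so DoF = Df − Dn = 2·s·(s−f)·h / (h² − (s−f)²).
That is a quadratic in h: DoF·h² − 2·s·(s−f)·h − DoF·(s−f)² = 0 ⇒ h = (s−f)·(s + √(s² + DoF²)) / DoF = 22595 × (22700 + √(22700² + 14400²)) / 14400 = 22595 × (22700 + 26882.2) / 14400 ≈ 77799 mm.
Then N = f²/(c·h) = 105² / (0.02 × 77799) = 11025 / 1556.0 ≈ 7.09.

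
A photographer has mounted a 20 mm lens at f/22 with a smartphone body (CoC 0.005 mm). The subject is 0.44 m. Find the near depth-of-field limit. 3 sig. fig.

Hyperfocal distance H = f²/(N·c) + f = 20²/(22 × 0.005) + 20 = 400/0.11 + 20 ≈ 3656.4 mm ≈ 3.656 m.
Near limit Dn = s·(H − f)/(H + s − 2f) = 440 × (3656.4 − 20) / (3656.4 + 440 − 2 × 20) = 440 × 3636.4 / 4056.4 ≈ 394.44 mm.

394 mm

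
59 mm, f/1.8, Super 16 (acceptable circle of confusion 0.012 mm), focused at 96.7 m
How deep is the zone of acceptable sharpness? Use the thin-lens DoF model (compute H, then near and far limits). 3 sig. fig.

Hyperfocal distance H = f²/(N·c) + f = 59²/(1.8 × 0.012) + 59 = 3481/0.0216 + 59 ≈ 161216.4 mm ≈ 161.2 m.
Near limit Dn = s·(H − f)/(H + s − 2f) = 96700 × (161216.4 − 59) / (161216.4 + 96700 − 2 × 59) = 96700 × 161157.4 / 257798.4 ≈ 60450 mm.
Far limit Df = s·(H − f)/(H − s) = 96700 × (161216.4 − 59) / (161216.4 − 96700) = 96700 × 161157.4 / 64516.4 ≈ 241550 mm.
Depth of field = Df − Dn = 241550 − 60450 ≈ 181100 mm ≈ 181 m.

181 m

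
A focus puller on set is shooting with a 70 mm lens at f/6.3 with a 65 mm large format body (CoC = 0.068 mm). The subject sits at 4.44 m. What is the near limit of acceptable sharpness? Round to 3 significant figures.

3.21 m

Hyperfocal distance H = f²/(N·c) + f = 70²/(6.3 × 0.068) + 70 = 4900/0.4284 + 70 ≈ 11507.9 mm ≈ 11.51 m.
Near limit Dn = s·(H − f)/(H + s − 2f) = 4440 × (11507.9 − 70) / (11507.9 + 4440 − 2 × 70) = 4440 × 11437.9 / 15807.9 ≈ 3212.6 mm ≈ 3.21 m.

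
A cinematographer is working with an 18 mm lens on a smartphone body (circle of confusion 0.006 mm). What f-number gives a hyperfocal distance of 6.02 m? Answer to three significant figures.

f/9

Rearrange H = f²/(N·c) + f for N: N = f² / ((H − f)·c).
N = 18² / ((6020 − 18) × 0.006) = 324 / 36.01 ≈ 9.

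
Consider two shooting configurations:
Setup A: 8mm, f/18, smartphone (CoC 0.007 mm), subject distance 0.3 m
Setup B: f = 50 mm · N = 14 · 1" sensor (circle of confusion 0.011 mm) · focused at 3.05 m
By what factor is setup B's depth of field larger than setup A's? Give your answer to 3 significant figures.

2.27

Setup A: H = 8²/(18×0.007) + 8 ≈ 515.9 mm; DoF = Df − Dn = 705.67 − 190.49 ≈ 515.18 mm.
Setup B: H = 50²/(14×0.011) + 50 ≈ 16283.8 mm; DoF = Df − Dn = 3741.4 − 2574.3 ≈ 1167.1 mm.
Ratio = 1167.1 / 515.18 ≈ 2.27.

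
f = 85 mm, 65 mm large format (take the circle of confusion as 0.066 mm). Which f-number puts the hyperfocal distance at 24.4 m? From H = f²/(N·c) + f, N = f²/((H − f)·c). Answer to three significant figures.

Rearrange H = f²/(N·c) + f for N: N = f² / ((H − f)·c).
N = 85² / ((24400 − 85) × 0.066) = 7225 / 1605 ≈ 4.50.

f/4.50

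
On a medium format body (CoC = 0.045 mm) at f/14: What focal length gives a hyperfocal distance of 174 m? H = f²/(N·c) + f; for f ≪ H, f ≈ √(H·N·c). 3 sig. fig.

From H = f²/(N·c) + f, with f ≪ H: f ≈ √(H·N·c) = √(174000 × 14 × 0.045) = √109620 ≈ 331.1 mm.
The +f correction barely moves this — solving exactly, f² + N·c·f − N·c·H = 0 ⇒ f = (−N·c + √((N·c)² + 4·N·c·H))/2 = (−0.63 + √438480)/2 ≈ 330.77 mm, so f ≈ 331 mm.

331 mm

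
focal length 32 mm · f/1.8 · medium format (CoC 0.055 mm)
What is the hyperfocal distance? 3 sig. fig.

10.4 m

Hyperfocal distance H = f²/(N·c) + f = 32²/(1.8 × 0.055) + 32 = 1024/0.099 + 32 ≈ 10375.4 mm ≈ 10.4 m.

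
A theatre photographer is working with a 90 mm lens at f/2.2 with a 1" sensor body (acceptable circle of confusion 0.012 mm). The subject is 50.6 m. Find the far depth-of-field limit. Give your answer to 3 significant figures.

60.6 m

Hyperfocal distance H = f²/(N·c) + f = 90²/(2.2 × 0.012) + 90 = 8100/0.0264 + 90 ≈ 306908.2 mm ≈ 306.9 m.
Far limit Df = s·(H − f)/(H − s) = 50600 × (306908.2 − 90) / (306908.2 − 50600) = 50600 × 306818.2 / 256308.2 ≈ 60572 mm ≈ 60.6 m.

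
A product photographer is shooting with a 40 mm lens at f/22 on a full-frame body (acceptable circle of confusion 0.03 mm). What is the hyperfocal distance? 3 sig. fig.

Hyperfocal distance H = f²/(N·c) + f = 40²/(22 × 0.03) + 40 = 1600/0.66 + 40 ≈ 2464.2 mm ≈ 2.46 m.

2.46 m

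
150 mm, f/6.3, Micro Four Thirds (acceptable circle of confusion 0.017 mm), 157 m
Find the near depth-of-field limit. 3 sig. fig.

Hyperfocal distance H = f²/(N·c) + f = 150²/(6.3 × 0.017) + 150 = 22500/0.1071 + 150 ≈ 210234.0 mm ≈ 210.2 m.
Near limit Dn = s·(H − f)/(H + s − 2f) = 157000 × (210234.0 − 150) / (210234.0 + 157000 − 2 × 150) = 157000 × 210084.0 / 366934.0 ≈ 89889 mm ≈ 89.9 m.

89.9 m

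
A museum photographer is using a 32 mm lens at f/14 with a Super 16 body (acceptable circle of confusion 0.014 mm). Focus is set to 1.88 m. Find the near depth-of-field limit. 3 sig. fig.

1.39 m

Hyperfocal distance H = f²/(N·c) + f = 32²/(14 × 0.014) + 32 = 1024/0.196 + 32 ≈ 5256.5 mm ≈ 5.256 m.
Near limit Dn = s·(H − f)/(H + s − 2f) = 1880 × (5256.5 − 32) / (5256.5 + 1880 − 2 × 32) = 1880 × 5224.5 / 7072.5 ≈ 1388.8 mm ≈ 1.39 m.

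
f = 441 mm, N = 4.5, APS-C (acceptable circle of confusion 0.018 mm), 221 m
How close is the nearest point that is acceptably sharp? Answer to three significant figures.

202 m

Hyperfocal distance H = f²/(N·c) + f = 441²/(4.5 × 0.018) + 441 = 194481/0.081 + 441 ≈ 2401441.0 mm ≈ 2401 m.
Near limit Dn = s·(H − f)/(H + s − 2f) = 221000 × (2401441.0 − 441) / (2401441.0 + 221000 − 2 × 441) = 221000 × 2401000.0 / 2621559.0 ≈ 202407 mm ≈ 202 m.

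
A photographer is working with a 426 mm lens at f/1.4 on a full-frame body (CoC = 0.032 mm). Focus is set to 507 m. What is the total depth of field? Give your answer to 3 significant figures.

Hyperfocal distance H = f²/(N·c) + f = 426²/(1.4 × 0.032) + 426 = 181476/0.0448 + 426 ≈ 4051229.6 mm ≈ 4051 m.
Near limit Dn = s·(H − f)/(H + s − 2f) = 507000 × (4051229.6 − 426) / (4051229.6 + 507000 − 2 × 426) = 507000 × 4050803.6 / 4557377.6 ≈ 450645 mm.
Far limit Df = s·(H − f)/(H − s) = 507000 × (4051229.6 − 426) / (4051229.6 − 507000) = 507000 × 4050803.6 / 3544229.6 ≈ 579465 mm.
Depth of field = Df − Dn = 579465 − 450645 ≈ 128820 mm ≈ 129 m.

129 m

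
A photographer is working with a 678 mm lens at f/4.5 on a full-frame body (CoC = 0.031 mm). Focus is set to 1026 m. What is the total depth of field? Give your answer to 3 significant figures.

707 m

Hyperfocal distance H = f²/(N·c) + f = 678²/(4.5 × 0.031) + 678 = 459684/0.1395 + 678 ≈ 3295903.8 mm ≈ 3296 m.
Near limit Dn = s·(H − f)/(H + s − 2f) = 1026000 × (3295903.8 − 678) / (3295903.8 + 1026000 − 2 × 678) = 1026000 × 3295225.8 / 4320547.8 ≈ 782517 mm.
Far limit Df = s·(H − f)/(H − s) = 1026000 × (3295903.8 − 678) / (3295903.8 − 1026000) = 1026000 × 3295225.8 / 2269903.8 ≈ 1489447 mm.
Depth of field = Df − Dn = 1489447 − 782517 ≈ 706930 mm ≈ 707 m.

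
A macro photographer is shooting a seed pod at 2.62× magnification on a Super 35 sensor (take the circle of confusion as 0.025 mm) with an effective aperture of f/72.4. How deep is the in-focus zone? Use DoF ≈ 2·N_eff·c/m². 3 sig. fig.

At magnification m, DoF ≈ 2·N_eff·c/m² = 2 × 72.4 × 0.025 / 2.62² = 3.62 / 6.864 ≈ 0.527 mm.

0.527 mm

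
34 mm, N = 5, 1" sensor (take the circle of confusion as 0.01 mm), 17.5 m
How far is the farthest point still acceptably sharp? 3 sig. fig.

Hyperfocal distance H = f²/(N·c) + f = 34²/(5 × 0.01) + 34 = 1156/0.05 + 34 ≈ 23154.0 mm ≈ 23.15 m.
Far limit Df = s·(H − f)/(H − s) = 17500 × (23154.0 − 34) / (23154.0 − 17500) = 17500 × 23120.0 / 5654.0 ≈ 71560 mm ≈ 71.6 m.

71.6 m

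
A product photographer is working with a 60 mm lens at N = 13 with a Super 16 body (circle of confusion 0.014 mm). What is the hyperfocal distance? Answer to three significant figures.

19.8 m

Hyperfocal distance H = f²/(N·c) + f = 60²/(13 × 0.014) + 60 = 3600/0.182 + 60 ≈ 19840.2 mm ≈ 19.8 m.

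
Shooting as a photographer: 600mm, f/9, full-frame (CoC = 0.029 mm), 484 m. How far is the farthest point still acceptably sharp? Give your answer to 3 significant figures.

Hyperfocal distance H = f²/(N·c) + f = 600²/(9 × 0.029) + 600 = 360000/0.261 + 600 ≈ 1379910.3 mm ≈ 1380 m.
Far limit Df = s·(H − f)/(H − s) = 484000 × (1379910.3 − 600) / (1379910.3 − 484000) = 484000 × 1379310.3 / 895910.3 ≈ 745148 mm ≈ 745 m.

745 m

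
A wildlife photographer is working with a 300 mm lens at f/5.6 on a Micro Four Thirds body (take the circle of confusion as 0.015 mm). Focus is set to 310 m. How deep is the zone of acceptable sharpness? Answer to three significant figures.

Hyperfocal distance H = f²/(N·c) + f = 300²/(5.6 × 0.015) + 300 = 90000/0.084 + 300 ≈ 1071728.6 mm ≈ 1072 m.
Near limit Dn = s·(H − f)/(H + s − 2f) = 310000 × (1071728.6 − 300) / (1071728.6 + 310000 − 2 × 300) = 310000 × 1071428.6 / 1381128.6 ≈ 240487 mm.
Far limit Df = s·(H − f)/(H − s) = 310000 × (1071728.6 − 300) / (1071728.6 − 310000) = 310000 × 1071428.6 / 761728.6 ≈ 436038 mm.
Depth of field = Df − Dn = 436038 − 240487 ≈ 195551 mm ≈ 196 m.

196 m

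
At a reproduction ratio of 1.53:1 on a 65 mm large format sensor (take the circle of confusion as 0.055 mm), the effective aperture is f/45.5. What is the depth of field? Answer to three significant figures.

2.14 mm

At magnification m, DoF ≈ 2·N_eff·c/m² = 2 × 45.5 × 0.055 / 1.53² = 5.005 / 2.341 ≈ 2.14 mm.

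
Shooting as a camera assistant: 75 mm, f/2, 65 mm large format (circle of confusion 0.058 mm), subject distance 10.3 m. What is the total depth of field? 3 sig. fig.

Hyperfocal distance H = f²/(N·c) + f = 75²/(2 × 0.058) + 75 = 5625/0.116 + 75 ≈ 48566.4 mm ≈ 48.57 m.
Near limit Dn = s·(H − f)/(H + s − 2f) = 10300 × (48566.4 − 75) / (48566.4 + 10300 − 2 × 75) = 10300 × 48491.4 / 58716.4 ≈ 8506.3 mm.
Far limit Df = s·(H − f)/(H − s) = 10300 × (48566.4 − 75) / (48566.4 − 10300) = 10300 × 48491.4 / 38266.4 ≈ 13052.2 mm.
Depth of field = Df − Dn = 13052.2 − 8506.3 ≈ 4545.9 mm ≈ 4.55 m.

4.55 m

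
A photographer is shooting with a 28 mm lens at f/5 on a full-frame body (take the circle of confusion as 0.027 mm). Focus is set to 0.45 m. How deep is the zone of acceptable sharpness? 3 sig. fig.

65.7 mm

Hyperfocal distance H = f²/(N·c) + f = 28²/(5 × 0.027) + 28 = 784/0.135 + 28 ≈ 5835.4 mm ≈ 5.835 m.
Near limit Dn = s·(H − f)/(H + s − 2f) = 450 × (5835.4 − 28) / (5835.4 + 450 − 2 × 28) = 450 × 5807.4 / 6229.4 ≈ 419.516 mm.
Far limit Df = s·(H − f)/(H − s) = 450 × (5835.4 − 28) / (5835.4 − 450) = 450 × 5807.4 / 5385.4 ≈ 485.262 mm.
Depth of field = Df − Dn = 485.262 − 419.516 ≈ 65.746 mm.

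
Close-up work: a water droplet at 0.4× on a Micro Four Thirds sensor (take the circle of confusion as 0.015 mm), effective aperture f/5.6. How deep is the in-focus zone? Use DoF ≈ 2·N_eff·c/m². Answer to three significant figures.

1.05 mm

At magnification m, DoF ≈ 2·N_eff·c/m² = 2 × 5.6 × 0.015 / 0.4² = 0.168 / 0.16 ≈ 1.05 mm.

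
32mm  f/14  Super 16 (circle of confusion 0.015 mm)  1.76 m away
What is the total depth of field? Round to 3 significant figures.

1.43 m

Hyperfocal distance H = f²/(N·c) + f = 32²/(14 × 0.015) + 32 = 1024/0.21 + 32 ≈ 4908.2 mm ≈ 4.908 m.
Near limit Dn = s·(H − f)/(H + s − 2f) = 1760 × (4908.2 − 32) / (4908.2 + 1760 − 2 × 32) = 1760 × 4876.2 / 6604.2 ≈ 1299.5 mm.
Far limit Df = s·(H − f)/(H − s) = 1760 × (4908.2 − 32) / (4908.2 − 1760) = 1760 × 4876.2 / 3148.2 ≈ 2726.0 mm.
Depth of field = Df − Dn = 2726.0 − 1299.5 ≈ 1426.5 mm ≈ 1.43 m.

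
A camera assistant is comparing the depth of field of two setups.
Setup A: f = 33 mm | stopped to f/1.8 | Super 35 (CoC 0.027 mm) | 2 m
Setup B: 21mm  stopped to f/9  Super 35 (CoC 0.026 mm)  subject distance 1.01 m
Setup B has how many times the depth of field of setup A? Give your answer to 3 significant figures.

4.13

Setup A: H = 33²/(1.8×0.027) + 33 ≈ 22440.4 mm; DoF = Df − Dn = 2192.46 − 1838.60 ≈ 353.86 mm.
Setup B: H = 21²/(9×0.026) + 21 ≈ 1905.6 mm; DoF = Df − Dn = 2125.3 − 662.4 ≈ 1462.9 mm.
Ratio = 1462.9 / 353.86 ≈ 4.13.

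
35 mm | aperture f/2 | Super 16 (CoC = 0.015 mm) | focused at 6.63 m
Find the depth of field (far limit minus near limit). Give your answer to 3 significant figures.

Hyperfocal distance H = f²/(N·c) + f = 35²/(2 × 0.015) + 35 = 1225/0.03 + 35 ≈ 40868.3 mm ≈ 40.87 m.
Near limit Dn = s·(H − f)/(H + s − 2f) = 6630 × (40868.3 − 35) / (40868.3 + 6630 − 2 × 35) = 6630 × 40833.3 / 47428.3 ≈ 5708.1 mm.
Far limit Df = s·(H − f)/(H − s) = 6630 × (40868.3 − 35) / (40868.3 − 6630) = 6630 × 40833.3 / 34238.3 ≈ 7907.1 mm.
Depth of field = Df − Dn = 7907.1 − 5708.1 ≈ 2199.0 mm ≈ 2.20 m.

2.20 m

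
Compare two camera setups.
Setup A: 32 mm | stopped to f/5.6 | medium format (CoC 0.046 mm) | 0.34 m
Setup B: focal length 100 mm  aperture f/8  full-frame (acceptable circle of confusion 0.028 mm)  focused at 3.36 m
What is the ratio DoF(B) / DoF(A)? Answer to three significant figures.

Setup A: H = 32²/(5.6×0.046) + 32 ≈ 4007.2 mm; DoF = Df − Dn = 368.556 − 315.551 ≈ 53.005 mm.
Setup B: H = 100²/(8×0.028) + 100 ≈ 44742.9 mm; DoF = Df − Dn = 3624.69 − 3131.34 ≈ 493.35 mm.
Ratio = 493.35 / 53.005 ≈ 9.31.

9.31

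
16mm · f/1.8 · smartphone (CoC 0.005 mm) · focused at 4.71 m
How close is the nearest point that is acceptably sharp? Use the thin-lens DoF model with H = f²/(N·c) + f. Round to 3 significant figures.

4.04 m

Hyperfocal distance H = f²/(N·c) + f = 16²/(1.8 × 0.005) + 16 = 256/0.009 + 16 ≈ 28460.4 mm ≈ 28.46 m.
Near limit Dn = s·(H − f)/(H + s − 2f) = 4710 × (28460.4 − 16) / (28460.4 + 4710 − 2 × 16) = 4710 × 28444.4 / 33138.4 ≈ 4042.8 mm ≈ 4.04 m.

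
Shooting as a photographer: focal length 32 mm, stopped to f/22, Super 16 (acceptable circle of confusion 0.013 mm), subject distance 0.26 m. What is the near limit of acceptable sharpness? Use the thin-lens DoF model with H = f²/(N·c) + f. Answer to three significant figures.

244 mm

Hyperfocal distance H = f²/(N·c) + f = 32²/(22 × 0.013) + 32 = 1024/0.286 + 32 ≈ 3612.4 mm ≈ 3.612 m.
Near limit Dn = s·(H − f)/(H + s − 2f) = 260 × (3612.4 − 32) / (3612.4 + 260 − 2 × 32) = 260 × 3580.4 / 3808.4 ≈ 244.43 mm.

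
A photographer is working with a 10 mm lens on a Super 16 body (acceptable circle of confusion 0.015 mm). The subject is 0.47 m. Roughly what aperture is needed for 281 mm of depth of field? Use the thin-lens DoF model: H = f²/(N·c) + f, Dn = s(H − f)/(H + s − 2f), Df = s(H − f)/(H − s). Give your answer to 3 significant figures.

f/4

Write h = H − f = f²/(N·c). The thin-lens limits are Dn = s·h/(h + (s−f)) and Df = s·h/(h − (s−f)), so DoF = Df − Dn = 2·s·(s−f)·h / (h² − (s−f)²).
That is a quadratic in h: DoF·h² − 2·s·(s−f)·h − DoF·(s−f)² = 0 ⇒ h = (s−f)·(s + √(s² + DoF²)) / DoF = 460 × (470 + √(470² + 281²)) / 281 = 460 × (470 + 547.596) / 281 ≈ 1665.8 mm.
Then N = f²/(c·h) = 10² / (0.015 × 1665.8) = 100 / 24.987 ≈ 4.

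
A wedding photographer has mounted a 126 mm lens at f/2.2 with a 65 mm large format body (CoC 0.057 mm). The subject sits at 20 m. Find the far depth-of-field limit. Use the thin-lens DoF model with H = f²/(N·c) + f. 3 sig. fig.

23.7 m

Hyperfocal distance H = f²/(N·c) + f = 126²/(2.2 × 0.057) + 126 = 15876/0.1254 + 126 ≈ 126728.9 mm ≈ 126.7 m.
Far limit Df = s·(H − f)/(H − s) = 20000 × (126728.9 − 126) / (126728.9 − 20000) = 20000 × 126602.9 / 106728.9 ≈ 23724 mm ≈ 23.7 m.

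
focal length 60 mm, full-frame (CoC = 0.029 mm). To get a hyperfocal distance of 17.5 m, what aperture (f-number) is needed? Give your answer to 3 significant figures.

f/7.12

Rearrange H = f²/(N·c) + f for N: N = f² / ((H − f)·c).
N = 60² / ((17500 − 60) × 0.029) = 3600 / 505.8 ≈ 7.12.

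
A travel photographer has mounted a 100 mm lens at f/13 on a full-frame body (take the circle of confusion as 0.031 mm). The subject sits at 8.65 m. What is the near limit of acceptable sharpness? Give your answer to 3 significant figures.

6.43 m

Hyperfocal distance H = f²/(N·c) + f = 100²/(13 × 0.031) + 100 = 10000/0.403 + 100 ≈ 24913.9 mm ≈ 24.91 m.
Near limit Dn = s·(H − f)/(H + s − 2f) = 8650 × (24913.9 − 100) / (24913.9 + 8650 − 2 × 100) = 8650 × 24813.9 / 33363.9 ≈ 6433.3 mm ≈ 6.43 m.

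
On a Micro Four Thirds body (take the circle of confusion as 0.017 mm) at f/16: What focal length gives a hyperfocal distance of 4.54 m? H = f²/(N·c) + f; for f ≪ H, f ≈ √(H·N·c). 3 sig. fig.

From H = f²/(N·c) + f, with f ≪ H: f ≈ √(H·N·c) = √(4540 × 16 × 0.017) = √1234.9 ≈ 35.14 mm.
Exact: f² + N·c·f − N·c·H = 0 ⇒ f = (−N·c + √((N·c)² + 4·N·c·H))/2 = (−0.272 + √4939.6)/2 ≈ 35.005 mm ≈ 35.0 mm.

35.0 mm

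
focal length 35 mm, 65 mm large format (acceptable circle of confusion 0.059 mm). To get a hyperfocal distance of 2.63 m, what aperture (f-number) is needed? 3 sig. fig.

Rearrange H = f²/(N·c) + f for N: N = f² / ((H − f)·c).
N = 35² / ((2630 − 35) × 0.059) = 1225 / 153.1 ≈ 8.

f/8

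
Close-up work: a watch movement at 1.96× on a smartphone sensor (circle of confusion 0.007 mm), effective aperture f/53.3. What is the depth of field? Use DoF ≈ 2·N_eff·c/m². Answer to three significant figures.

At magnification m, DoF ≈ 2·N_eff·c/m² = 2 × 53.3 × 0.007 / 1.96² = 0.7462 / 3.842 ≈ 0.194 mm.

0.194 mm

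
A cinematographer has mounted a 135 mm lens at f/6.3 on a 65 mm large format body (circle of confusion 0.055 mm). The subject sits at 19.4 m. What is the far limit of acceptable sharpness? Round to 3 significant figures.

Hyperfocal distance H = f²/(N·c) + f = 135²/(6.3 × 0.055) + 135 = 18225/0.3465 + 135 ≈ 52732.4 mm ≈ 52.73 m.
Far limit Df = s·(H − f)/(H − s) = 19400 × (52732.4 − 135) / (52732.4 − 19400) = 19400 × 52597.4 / 33332.4 ≈ 30613 mm ≈ 30.6 m.

30.6 m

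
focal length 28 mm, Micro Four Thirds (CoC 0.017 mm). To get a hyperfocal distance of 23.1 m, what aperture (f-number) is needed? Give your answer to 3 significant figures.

f/2.00

Rearrange H = f²/(N·c) + f for N: N = f² / ((H − f)·c).
N = 28² / ((23100 − 28) × 0.017) = 784 / 392.2 ≈ 2.00.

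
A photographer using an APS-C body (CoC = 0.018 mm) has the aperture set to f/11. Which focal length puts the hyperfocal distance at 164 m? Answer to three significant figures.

180 mm

From H = f²/(N·c) + f, with f ≪ H: f ≈ √(H·N·c) = √(164000 × 11 × 0.018) = √32472 ≈ 180.2 mm.
The +f correction barely moves this — solving exactly, f² + N·c·f − N·c·H = 0 ⇒ f = (−N·c + √((N·c)² + 4·N·c·H))/2 = (−0.198 + √129888)/2 ≈ 180.10 mm, so f ≈ 180 mm.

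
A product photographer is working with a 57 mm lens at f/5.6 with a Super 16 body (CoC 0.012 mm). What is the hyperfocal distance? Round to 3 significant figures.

Hyperfocal distance H = f²/(N·c) + f = 57²/(5.6 × 0.012) + 57 = 3249/0.0672 + 57 ≈ 48405.2 mm ≈ 48.4 m.

48.4 m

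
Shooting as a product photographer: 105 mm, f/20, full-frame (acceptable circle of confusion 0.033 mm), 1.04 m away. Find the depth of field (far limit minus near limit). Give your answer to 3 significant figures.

117 mm

Hyperfocal distance H = f²/(N·c) + f = 105²/(20 × 0.033) + 105 = 11025/0.66 + 105 ≈ 16809.5 mm ≈ 16.81 m.
Near limit Dn = s·(H − f)/(H + s − 2f) = 1040 × (16809.5 − 105) / (16809.5 + 1040 − 2 × 105) = 1040 × 16704.5 / 17639.5 ≈ 984.87 mm.
Far limit Df = s·(H − f)/(H − s) = 1040 × (16809.5 − 105) / (16809.5 − 1040) = 1040 × 16704.5 / 15769.5 ≈ 1101.66 mm.
Depth of field = Df − Dn = 1101.66 − 984.87 ≈ 116.79 mm.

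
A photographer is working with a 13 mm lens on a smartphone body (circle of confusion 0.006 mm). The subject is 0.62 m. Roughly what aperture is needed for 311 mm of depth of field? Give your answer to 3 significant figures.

Write h = H − f = f²/(N·c). The thin-lens limits are Dn = s·h/(h + (s−f)) and Df = s·h/(h − (s−f)), so DoF = Df − Dn = 2·s·(s−f)·h / (h² − (s−f)²).
That is a quadratic in h: DoF·h² − 2·s·(s−f)·h − DoF·(s−f)² = 0 ⇒ h = (s−f)·(s + √(s² + DoF²)) / DoF = 607 × (620 + √(620² + 311²)) / 311 = 607 × (620 + 693.629) / 311 ≈ 2563.9 mm.
Then N = f²/(c·h) = 13² / (0.006 × 2563.9) = 169 / 15.383 ≈ 11.

f/11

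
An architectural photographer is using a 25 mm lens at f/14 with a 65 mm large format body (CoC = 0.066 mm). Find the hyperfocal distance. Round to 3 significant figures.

Hyperfocal distance H = f²/(N·c) + f = 25²/(14 × 0.066) + 25 = 625/0.924 + 25 ≈ 701.4 mm ≈ 0.701 m.

0.701 m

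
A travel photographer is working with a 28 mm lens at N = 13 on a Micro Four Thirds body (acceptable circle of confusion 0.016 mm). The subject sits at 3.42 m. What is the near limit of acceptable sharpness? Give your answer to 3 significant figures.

Hyperfocal distance H = f²/(N·c) + f = 28²/(13 × 0.016) + 28 = 784/0.208 + 28 ≈ 3797.2 mm ≈ 3.797 m.
Near limit Dn = s·(H − f)/(H + s − 2f) = 3420 × (3797.2 − 28) / (3797.2 + 3420 − 2 × 28) = 3420 × 3769.2 / 7161.2 ≈ 1800.1 mm ≈ 1.80 m.

1.80 m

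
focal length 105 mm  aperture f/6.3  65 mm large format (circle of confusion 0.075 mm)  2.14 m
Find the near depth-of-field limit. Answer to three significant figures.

Hyperfocal distance H = f²/(N·c) + f = 105²/(6.3 × 0.075) + 105 = 11025/0.4725 + 105 ≈ 23438.3 mm ≈ 23.44 m.
Near limit Dn = s·(H − f)/(H + s − 2f) = 2140 × (23438.3 − 105) / (23438.3 + 2140 − 2 × 105) = 2140 × 23333.3 / 25368.3 ≈ 1968.3 mm ≈ 1.97 m.

1.97 m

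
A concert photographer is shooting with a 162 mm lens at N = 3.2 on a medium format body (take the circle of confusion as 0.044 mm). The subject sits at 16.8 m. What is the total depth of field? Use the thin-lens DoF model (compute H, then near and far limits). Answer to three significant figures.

3.02 m

Hyperfocal distance H = f²/(N·c) + f = 162²/(3.2 × 0.044) + 162 = 26244/0.1408 + 162 ≈ 186554.0 mm ≈ 186.6 m.
Near limit Dn = s·(H − f)/(H + s − 2f) = 16800 × (186554.0 − 162) / (186554.0 + 16800 − 2 × 162) = 16800 × 186392.0 / 203030.0 ≈ 15423.3 mm.
Far limit Df = s·(H − f)/(H − s) = 16800 × (186554.0 − 162) / (186554.0 − 16800) = 16800 × 186392.0 / 169754.0 ≈ 18446.6 mm.
Depth of field = Df − Dn = 18446.6 − 15423.3 ≈ 3023.3 mm ≈ 3.02 m.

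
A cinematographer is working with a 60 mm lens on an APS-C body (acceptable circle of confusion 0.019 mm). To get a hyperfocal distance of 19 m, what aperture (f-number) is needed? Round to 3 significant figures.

f/10

Rearrange H = f²/(N·c) + f for N: N = f² / ((H − f)·c).
N = 60² / ((19000 − 60) × 0.019) = 3600 / 359.9 ≈ 10.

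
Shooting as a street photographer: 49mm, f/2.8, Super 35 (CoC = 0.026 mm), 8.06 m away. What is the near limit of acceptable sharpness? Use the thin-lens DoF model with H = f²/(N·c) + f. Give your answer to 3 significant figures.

6.48 m

Hyperfocal distance H = f²/(N·c) + f = 49²/(2.8 × 0.026) + 49 = 2401/0.0728 + 49 ≈ 33029.8 mm ≈ 33.03 m.
Near limit Dn = s·(H − f)/(H + s − 2f) = 8060 × (33029.8 − 49) / (33029.8 + 8060 − 2 × 49) = 8060 × 32980.8 / 40991.8 ≈ 6484.8 mm ≈ 6.48 m.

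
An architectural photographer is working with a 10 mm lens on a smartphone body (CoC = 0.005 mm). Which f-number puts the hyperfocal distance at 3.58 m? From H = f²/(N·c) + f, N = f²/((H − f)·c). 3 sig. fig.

Rearrange H = f²/(N·c) + f for N: N = f² / ((H − f)·c).
N = 10² / ((3580 − 10) × 0.005) = 100 / 17.85 ≈ 5.60.

f/5.60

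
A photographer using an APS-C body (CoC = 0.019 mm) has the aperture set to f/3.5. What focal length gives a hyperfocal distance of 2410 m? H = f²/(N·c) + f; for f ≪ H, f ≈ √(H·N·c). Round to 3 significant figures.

From H = f²/(N·c) + f, with f ≪ H: f ≈ √(H·N·c) = √(2410000 × 3.5 × 0.019) = √160265 ≈ 400.3 mm.
The +f correction barely moves this — solving exactly, f² + N·c·f − N·c·H = 0 ⇒ f = (−N·c + √((N·c)² + 4·N·c·H))/2 = (−0.0665 + √641060)/2 ≈ 400.30 mm, so f ≈ 400 mm.

400 mm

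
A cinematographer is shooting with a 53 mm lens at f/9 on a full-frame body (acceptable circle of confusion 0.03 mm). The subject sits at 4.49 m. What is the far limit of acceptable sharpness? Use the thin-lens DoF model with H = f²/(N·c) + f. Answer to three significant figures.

7.83 m

Hyperfocal distance H = f²/(N·c) + f = 53²/(9 × 0.03) + 53 = 2809/0.27 + 53 ≈ 10456.7 mm ≈ 10.46 m.
Far limit Df = s·(H − f)/(H − s) = 4490 × (10456.7 − 53) / (10456.7 − 4490) = 4490 × 10403.7 / 5966.7 ≈ 7828.9 mm ≈ 7.83 m.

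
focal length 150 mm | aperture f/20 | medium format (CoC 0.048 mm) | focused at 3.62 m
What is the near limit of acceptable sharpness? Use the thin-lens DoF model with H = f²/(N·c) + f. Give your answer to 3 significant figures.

3.15 m

Hyperfocal distance H = f²/(N·c) + f = 150²/(20 × 0.048) + 150 = 22500/0.96 + 150 ≈ 23587.5 mm ≈ 23.59 m.
Near limit Dn = s·(H − f)/(H + s − 2f) = 3620 × (23587.5 − 150) / (23587.5 + 3620 − 2 × 150) = 3620 × 23437.5 / 26907.5 ≈ 3153.2 mm ≈ 3.15 m.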